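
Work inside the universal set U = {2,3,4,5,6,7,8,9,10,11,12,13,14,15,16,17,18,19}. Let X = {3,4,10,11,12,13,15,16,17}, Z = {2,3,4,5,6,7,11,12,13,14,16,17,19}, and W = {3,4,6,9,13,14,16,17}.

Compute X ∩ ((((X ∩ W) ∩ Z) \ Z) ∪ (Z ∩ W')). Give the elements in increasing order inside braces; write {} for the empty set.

{11,12}

X ∩ W = {3,4,13,16,17}
(X ∩ W) ∩ Z = {3,4,13,16,17}
((X ∩ W) ∩ Z) \ Z = {}
W' = {2,5,7,8,10,11,12,15,18,19}
Z ∩ W' = {2,5,7,11,12,19}
(((X ∩ W) ∩ Z) \ Z) ∪ (Z ∩ W') = {2,5,7,11,12,19}
X ∩ ((((X ∩ W) ∩ Z) \ Z) ∪ (Z ∩ W')) = {11,12}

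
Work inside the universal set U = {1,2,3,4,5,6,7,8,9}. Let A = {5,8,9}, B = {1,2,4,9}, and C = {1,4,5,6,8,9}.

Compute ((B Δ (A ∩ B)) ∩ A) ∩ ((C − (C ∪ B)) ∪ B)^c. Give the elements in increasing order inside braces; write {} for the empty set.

{}

A ∩ B = {9}
B Δ (A ∩ B) = {1,2,4}
(B Δ (A ∩ B)) ∩ A = {}
C ∪ B = {1,2,4,5,6,8,9}
C − (C ∪ B) = {}
(C − (C ∪ B)) ∪ B = {1,2,4,9}
((C − (C ∪ B)) ∪ B)^c = {3,5,6,7,8}
((B Δ (A ∩ B)) ∩ A) ∩ ((C − (C ∪ B)) ∪ B)^c = {}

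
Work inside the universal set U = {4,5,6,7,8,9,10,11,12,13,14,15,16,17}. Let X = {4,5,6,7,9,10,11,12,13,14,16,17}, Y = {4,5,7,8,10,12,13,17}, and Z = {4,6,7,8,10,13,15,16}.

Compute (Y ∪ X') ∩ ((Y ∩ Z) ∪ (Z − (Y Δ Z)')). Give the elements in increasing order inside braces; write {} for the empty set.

{4,7,8,10,13,15}

X' = {8,15}
Y ∪ X' = {4,5,7,8,10,12,13,15,17}
Y ∩ Z = {4,7,8,10,13}
Y Δ Z = {5,6,12,15,16,17}
(Y Δ Z)' = {4,7,8,9,10,11,13,14}
Z − (Y Δ Z)' = {6,15,16}
(Y ∩ Z) ∪ (Z − (Y Δ Z)') = {4,6,7,8,10,13,15,16}
(Y ∪ X') ∩ ((Y ∩ Z) ∪ (Z − (Y Δ Z)')) = {4,7,8,10,13,15}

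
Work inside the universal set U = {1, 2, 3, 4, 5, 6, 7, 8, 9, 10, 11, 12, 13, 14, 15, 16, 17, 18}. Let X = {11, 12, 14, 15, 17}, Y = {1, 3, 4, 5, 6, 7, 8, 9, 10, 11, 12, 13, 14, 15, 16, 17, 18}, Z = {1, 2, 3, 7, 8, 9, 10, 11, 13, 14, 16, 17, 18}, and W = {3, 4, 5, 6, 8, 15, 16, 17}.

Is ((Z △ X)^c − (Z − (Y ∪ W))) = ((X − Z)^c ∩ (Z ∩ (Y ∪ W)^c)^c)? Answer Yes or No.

No

Z △ X = {1, 2, 3, 7, 8, 9, 10, 12, 13, 15, 16, 18}
(Z △ X)^c = {4, 5, 6, 11, 14, 17}
Y ∪ W = {1, 3, 4, 5, 6, 7, 8, 9, 10, 11, 12, 13, 14, 15, 16, 17, 18}
Z − (Y ∪ W) = {2}
(Z △ X)^c − (Z − (Y ∪ W)) = {4, 5, 6, 11, 14, 17}
X − Z = {12, 15}
(X − Z)^c = {1, 2, 3, 4, 5, 6, 7, 8, 9, 10, 11, 13, 14, 16, 17, 18}
(Y ∪ W)^c = {2}
Z ∩ (Y ∪ W)^c = {2}
(Z ∩ (Y ∪ W)^c)^c = {1, 3, 4, 5, 6, 7, 8, 9, 10, 11, 12, 13, 14, 15, 16, 17, 18}
(X − Z)^c ∩ (Z ∩ (Y ∪ W)^c)^c = {1, 3, 4, 5, 6, 7, 8, 9, 10, 11, 13, 14, 16, 17, 18}
1 ∈ (X − Z)^c ∩ (Z ∩ (Y ∪ W)^c)^c but 1 ∉ (Z △ X)^c − (Z − (Y ∪ W)), so they differ.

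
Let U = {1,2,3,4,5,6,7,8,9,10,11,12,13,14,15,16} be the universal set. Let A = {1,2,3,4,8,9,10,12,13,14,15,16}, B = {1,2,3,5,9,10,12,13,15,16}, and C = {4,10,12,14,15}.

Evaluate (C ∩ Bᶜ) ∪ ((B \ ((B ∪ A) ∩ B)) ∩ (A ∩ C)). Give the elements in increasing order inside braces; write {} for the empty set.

{4,14}

Bᶜ = {4,6,7,8,11,14}
C ∩ Bᶜ = {4,14}
B ∪ A = {1,2,3,4,5,8,9,10,12,13,14,15,16}
(B ∪ A) ∩ B = {1,2,3,5,9,10,12,13,15,16}
B \ ((B ∪ A) ∩ B) = {}
A ∩ C = {4,10,12,14,15}
(B \ ((B ∪ A) ∩ B)) ∩ (A ∩ C) = {}
(C ∩ Bᶜ) ∪ ((B \ ((B ∪ A) ∩ B)) ∩ (A ∩ C)) = {4,14}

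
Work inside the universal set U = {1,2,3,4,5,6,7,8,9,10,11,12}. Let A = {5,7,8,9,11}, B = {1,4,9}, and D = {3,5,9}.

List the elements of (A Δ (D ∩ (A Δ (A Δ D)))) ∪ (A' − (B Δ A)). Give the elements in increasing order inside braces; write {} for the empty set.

{2,3,6,7,8,10,11,12}

A Δ D = {3,7,8,11}
A Δ (A Δ D) = {3,5,9}
D ∩ (A Δ (A Δ D)) = {3,5,9}
A Δ (D ∩ (A Δ (A Δ D))) = {3,7,8,11}
A' = {1,2,3,4,6,10,12}
B Δ A = {1,4,5,7,8,11}
A' − (B Δ A) = {2,3,6,10,12}
(A Δ (D ∩ (A Δ (A Δ D)))) ∪ (A' − (B Δ A)) = {2,3,6,7,8,10,11,12}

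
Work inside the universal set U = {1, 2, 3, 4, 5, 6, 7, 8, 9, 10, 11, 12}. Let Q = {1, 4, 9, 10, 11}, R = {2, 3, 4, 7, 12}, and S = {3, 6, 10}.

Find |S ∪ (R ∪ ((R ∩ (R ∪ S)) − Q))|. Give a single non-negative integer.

R ∪ S = {2, 3, 4, 6, 7, 10, 12}
R ∩ (R ∪ S) = {2, 3, 4, 7, 12}
(R ∩ (R ∪ S)) − Q = {2, 3, 7, 12}
R ∪ ((R ∩ (R ∪ S)) − Q) = {2, 3, 4, 7, 12}
S ∪ (R ∪ ((R ∩ (R ∪ S)) − Q)) = {2, 3, 4, 6, 7, 10, 12}
|S ∪ (R ∪ ((R ∩ (R ∪ S)) − Q))| = 7

7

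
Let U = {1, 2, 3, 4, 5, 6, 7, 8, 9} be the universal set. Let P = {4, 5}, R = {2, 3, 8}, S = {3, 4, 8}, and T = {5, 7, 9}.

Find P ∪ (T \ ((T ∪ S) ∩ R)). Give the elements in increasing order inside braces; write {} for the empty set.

T ∪ S = {3, 4, 5, 7, 8, 9}
(T ∪ S) ∩ R = {3, 8}
T \ ((T ∪ S) ∩ R) = {5, 7, 9}
P ∪ (T \ ((T ∪ S) ∩ R)) = {4, 5, 7, 9}

{4, 5, 7, 9}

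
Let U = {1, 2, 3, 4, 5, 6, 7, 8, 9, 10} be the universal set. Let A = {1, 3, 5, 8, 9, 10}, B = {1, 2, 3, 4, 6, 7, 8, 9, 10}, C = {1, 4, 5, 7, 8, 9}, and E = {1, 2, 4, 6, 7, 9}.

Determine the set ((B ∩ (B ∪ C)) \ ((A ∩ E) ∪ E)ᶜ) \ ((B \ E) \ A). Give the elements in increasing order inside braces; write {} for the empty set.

{1, 2, 4, 6, 7, 9}

B ∪ C = {1, 2, 3, 4, 5, 6, 7, 8, 9, 10}
B ∩ (B ∪ C) = {1, 2, 3, 4, 6, 7, 8, 9, 10}
A ∩ E = {1, 9}
(A ∩ E) ∪ E = {1, 2, 4, 6, 7, 9}
((A ∩ E) ∪ E)ᶜ = {3, 5, 8, 10}
(B ∩ (B ∪ C)) \ ((A ∩ E) ∪ E)ᶜ = {1, 2, 4, 6, 7, 9}
B \ E = {3, 8, 10}
(B \ E) \ A = {}
((B ∩ (B ∪ C)) \ ((A ∩ E) ∪ E)ᶜ) \ ((B \ E) \ A) = {1, 2, 4, 6, 7, 9}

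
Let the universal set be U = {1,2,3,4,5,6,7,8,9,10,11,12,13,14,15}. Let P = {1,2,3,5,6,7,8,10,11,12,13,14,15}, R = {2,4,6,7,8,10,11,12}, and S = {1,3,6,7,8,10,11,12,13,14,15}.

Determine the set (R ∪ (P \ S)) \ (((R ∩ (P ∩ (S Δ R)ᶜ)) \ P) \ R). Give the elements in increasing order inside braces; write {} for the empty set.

P \ S = {2,5}
R ∪ (P \ S) = {2,4,5,6,7,8,10,11,12}
S Δ R = {1,2,3,4,13,14,15}
(S Δ R)ᶜ = {5,6,7,8,9,10,11,12}
P ∩ (S Δ R)ᶜ = {5,6,7,8,10,11,12}
R ∩ (P ∩ (S Δ R)ᶜ) = {6,7,8,10,11,12}
(R ∩ (P ∩ (S Δ R)ᶜ)) \ P = {}
((R ∩ (P ∩ (S Δ R)ᶜ)) \ P) \ R = {}
(R ∪ (P \ S)) \ (((R ∩ (P ∩ (S Δ R)ᶜ)) \ P) \ R) = {2,4,5,6,7,8,10,11,12}

{2,4,5,6,7,8,10,11,12}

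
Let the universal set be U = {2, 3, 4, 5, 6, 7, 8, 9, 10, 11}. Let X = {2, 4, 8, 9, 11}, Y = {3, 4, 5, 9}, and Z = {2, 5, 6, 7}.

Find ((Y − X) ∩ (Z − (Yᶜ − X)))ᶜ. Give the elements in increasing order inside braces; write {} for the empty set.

{2, 3, 4, 6, 7, 8, 9, 10, 11}

Y − X = {3, 5}
Yᶜ = {2, 6, 7, 8, 10, 11}
Yᶜ − X = {6, 7, 10}
Z − (Yᶜ − X) = {2, 5}
(Y − X) ∩ (Z − (Yᶜ − X)) = {5}
((Y − X) ∩ (Z − (Yᶜ − X)))ᶜ = {2, 3, 4, 6, 7, 8, 9, 10, 11}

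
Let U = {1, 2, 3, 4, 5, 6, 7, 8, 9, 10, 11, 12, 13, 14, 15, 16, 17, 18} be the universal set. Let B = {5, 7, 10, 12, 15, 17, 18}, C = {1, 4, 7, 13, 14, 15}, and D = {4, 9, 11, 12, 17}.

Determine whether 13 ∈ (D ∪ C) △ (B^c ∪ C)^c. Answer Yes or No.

Yes

13 ∉ D and 13 ∈ C, so 13 ∈ D ∪ C
13 ∉ B, so 13 ∈ B^c
13 ∈ B^c and 13 ∈ C, so 13 ∈ B^c ∪ C
13 ∉ (B^c ∪ C)^c since 13 ∈ (B^c ∪ C)
13 ∈ (D ∪ C) and 13 ∉ (B^c ∪ C)^c, so 13 ∈ (D ∪ C) △ (B^c ∪ C)^c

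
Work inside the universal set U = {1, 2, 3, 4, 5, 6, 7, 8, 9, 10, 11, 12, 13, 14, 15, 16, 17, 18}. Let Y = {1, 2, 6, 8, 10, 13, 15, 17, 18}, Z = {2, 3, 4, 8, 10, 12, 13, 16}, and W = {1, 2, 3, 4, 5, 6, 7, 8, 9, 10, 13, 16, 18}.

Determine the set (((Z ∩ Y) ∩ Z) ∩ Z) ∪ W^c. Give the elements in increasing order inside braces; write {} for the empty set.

{2, 8, 10, 11, 12, 13, 14, 15, 17}

Z ∩ Y = {2, 8, 10, 13}
(Z ∩ Y) ∩ Z = {2, 8, 10, 13}
((Z ∩ Y) ∩ Z) ∩ Z = {2, 8, 10, 13}
W^c = {11, 12, 14, 15, 17}
(((Z ∩ Y) ∩ Z) ∩ Z) ∪ W^c = {2, 8, 10, 11, 12, 13, 14, 15, 17}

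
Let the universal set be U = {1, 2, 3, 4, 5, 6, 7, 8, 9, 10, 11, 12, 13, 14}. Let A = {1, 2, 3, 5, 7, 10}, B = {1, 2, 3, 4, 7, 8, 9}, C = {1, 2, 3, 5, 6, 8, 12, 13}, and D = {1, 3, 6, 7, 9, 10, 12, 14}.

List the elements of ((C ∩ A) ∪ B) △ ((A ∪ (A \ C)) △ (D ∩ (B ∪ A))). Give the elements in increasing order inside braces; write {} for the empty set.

C ∩ A = {1, 2, 3, 5}
(C ∩ A) ∪ B = {1, 2, 3, 4, 5, 7, 8, 9}
A \ C = {7, 10}
A ∪ (A \ C) = {1, 2, 3, 5, 7, 10}
B ∪ A = {1, 2, 3, 4, 5, 7, 8, 9, 10}
D ∩ (B ∪ A) = {1, 3, 7, 9, 10}
(A ∪ (A \ C)) △ (D ∩ (B ∪ A)) = {2, 5, 9}
((C ∩ A) ∪ B) △ ((A ∪ (A \ C)) △ (D ∩ (B ∪ A))) = {1, 3, 4, 7, 8}

{1, 3, 4, 7, 8}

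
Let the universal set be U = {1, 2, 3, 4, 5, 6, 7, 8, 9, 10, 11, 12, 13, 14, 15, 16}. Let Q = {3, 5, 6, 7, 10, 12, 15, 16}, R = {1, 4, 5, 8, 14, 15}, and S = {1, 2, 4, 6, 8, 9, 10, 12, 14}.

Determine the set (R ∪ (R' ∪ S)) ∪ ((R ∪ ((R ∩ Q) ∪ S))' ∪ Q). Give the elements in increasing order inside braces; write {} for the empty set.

R' = {2, 3, 6, 7, 9, 10, 11, 12, 13, 16}
R' ∪ S = {1, 2, 3, 4, 6, 7, 8, 9, 10, 11, 12, 13, 14, 16}
R ∪ (R' ∪ S) = {1, 2, 3, 4, 5, 6, 7, 8, 9, 10, 11, 12, 13, 14, 15, 16}
R ∩ Q = {5, 15}
(R ∩ Q) ∪ S = {1, 2, 4, 5, 6, 8, 9, 10, 12, 14, 15}
R ∪ ((R ∩ Q) ∪ S) = {1, 2, 4, 5, 6, 8, 9, 10, 12, 14, 15}
(R ∪ ((R ∩ Q) ∪ S))' = {3, 7, 11, 13, 16}
(R ∪ ((R ∩ Q) ∪ S))' ∪ Q = {3, 5, 6, 7, 10, 11, 12, 13, 15, 16}
(R ∪ (R' ∪ S)) ∪ ((R ∪ ((R ∩ Q) ∪ S))' ∪ Q) = {1, 2, 3, 4, 5, 6, 7, 8, 9, 10, 11, 12, 13, 14, 15, 16}

{1, 2, 3, 4, 5, 6, 7, 8, 9, 10, 11, 12, 13, 14, 15, 16}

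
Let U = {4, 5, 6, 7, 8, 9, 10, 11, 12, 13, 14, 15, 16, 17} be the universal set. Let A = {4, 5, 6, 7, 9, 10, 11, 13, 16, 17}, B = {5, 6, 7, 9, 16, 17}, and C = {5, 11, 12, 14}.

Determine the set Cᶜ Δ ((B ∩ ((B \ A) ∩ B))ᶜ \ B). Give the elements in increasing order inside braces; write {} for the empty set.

Cᶜ = {4, 6, 7, 8, 9, 10, 13, 15, 16, 17}
B \ A = {}
(B \ A) ∩ B = {}
B ∩ ((B \ A) ∩ B) = {}
(B ∩ ((B \ A) ∩ B))ᶜ = {4, 5, 6, 7, 8, 9, 10, 11, 12, 13, 14, 15, 16, 17}
(B ∩ ((B \ A) ∩ B))ᶜ \ B = {4, 8, 10, 11, 12, 13, 14, 15}
Cᶜ Δ ((B ∩ ((B \ A) ∩ B))ᶜ \ B) = {6, 7, 9, 11, 12, 14, 16, 17}

{6, 7, 9, 11, 12, 14, 16, 17}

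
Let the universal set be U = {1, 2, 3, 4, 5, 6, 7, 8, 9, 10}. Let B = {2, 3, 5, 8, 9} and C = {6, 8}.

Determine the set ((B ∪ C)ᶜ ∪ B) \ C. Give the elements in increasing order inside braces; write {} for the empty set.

{1, 2, 3, 4, 5, 7, 9, 10}

B ∪ C = {2, 3, 5, 6, 8, 9}
(B ∪ C)ᶜ = {1, 4, 7, 10}
(B ∪ C)ᶜ ∪ B = {1, 2, 3, 4, 5, 7, 8, 9, 10}
((B ∪ C)ᶜ ∪ B) \ C = {1, 2, 3, 4, 5, 7, 9, 10}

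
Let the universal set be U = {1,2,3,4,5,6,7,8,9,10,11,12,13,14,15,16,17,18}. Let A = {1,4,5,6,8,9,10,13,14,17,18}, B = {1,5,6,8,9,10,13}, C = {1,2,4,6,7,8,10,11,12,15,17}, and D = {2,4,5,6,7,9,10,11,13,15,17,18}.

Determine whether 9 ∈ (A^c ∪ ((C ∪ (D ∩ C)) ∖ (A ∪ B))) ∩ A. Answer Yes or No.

No

9 ∈ A, so 9 ∉ A^c
9 ∈ D and 9 ∉ C, so 9 ∉ D ∩ C
9 ∉ C and 9 ∉ (D ∩ C), so 9 ∉ C ∪ (D ∩ C)
9 ∈ A and 9 ∈ B, so 9 ∈ A ∪ B
9 ∉ (C ∪ (D ∩ C)) and 9 ∈ (A ∪ B), so 9 ∉ (C ∪ (D ∩ C)) ∖ (A ∪ B)
9 ∉ A^c and 9 ∉ ((C ∪ (D ∩ C)) ∖ (A ∪ B)), so 9 ∉ A^c ∪ ((C ∪ (D ∩ C)) ∖ (A ∪ B))
9 ∉ (A^c ∪ ((C ∪ (D ∩ C)) ∖ (A ∪ B))) and 9 ∈ A, so 9 ∉ (A^c ∪ ((C ∪ (D ∩ C)) ∖ (A ∪ B))) ∩ A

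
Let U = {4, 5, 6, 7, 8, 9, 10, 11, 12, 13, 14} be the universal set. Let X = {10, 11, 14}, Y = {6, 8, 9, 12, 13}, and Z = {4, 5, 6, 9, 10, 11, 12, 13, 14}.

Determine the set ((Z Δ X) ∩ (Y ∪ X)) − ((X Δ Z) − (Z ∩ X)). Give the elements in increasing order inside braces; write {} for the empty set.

Z Δ X = {4, 5, 6, 9, 12, 13}
Y ∪ X = {6, 8, 9, 10, 11, 12, 13, 14}
(Z Δ X) ∩ (Y ∪ X) = {6, 9, 12, 13}
X Δ Z = {4, 5, 6, 9, 12, 13}
Z ∩ X = {10, 11, 14}
(X Δ Z) − (Z ∩ X) = {4, 5, 6, 9, 12, 13}
((Z Δ X) ∩ (Y ∪ X)) − ((X Δ Z) − (Z ∩ X)) = {}

{}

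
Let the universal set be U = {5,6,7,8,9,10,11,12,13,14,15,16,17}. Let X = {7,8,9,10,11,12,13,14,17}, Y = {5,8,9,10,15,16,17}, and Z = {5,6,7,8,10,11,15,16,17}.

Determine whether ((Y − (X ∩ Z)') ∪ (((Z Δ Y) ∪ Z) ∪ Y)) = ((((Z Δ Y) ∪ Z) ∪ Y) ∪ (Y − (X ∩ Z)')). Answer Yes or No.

X ∩ Z = {7,8,10,11,17}
(X ∩ Z)' = {5,6,9,12,13,14,15,16}
Y − (X ∩ Z)' = {8,10,17}
Z Δ Y = {6,7,9,11}
(Z Δ Y) ∪ Z = {5,6,7,8,9,10,11,15,16,17}
((Z Δ Y) ∪ Z) ∪ Y = {5,6,7,8,9,10,11,15,16,17}
(Y − (X ∩ Z)') ∪ (((Z Δ Y) ∪ Z) ∪ Y) = {5,6,7,8,9,10,11,15,16,17}
(((Z Δ Y) ∪ Z) ∪ Y) ∪ (Y − (X ∩ Z)') = {5,6,7,8,9,10,11,15,16,17}
Both equal {5,6,7,8,9,10,11,15,16,17}, so (Y − (X ∩ Z)') ∪ (((Z Δ Y) ∪ Z) ∪ Y) = (((Z Δ Y) ∪ Z) ∪ Y) ∪ (Y − (X ∩ Z)').

Yes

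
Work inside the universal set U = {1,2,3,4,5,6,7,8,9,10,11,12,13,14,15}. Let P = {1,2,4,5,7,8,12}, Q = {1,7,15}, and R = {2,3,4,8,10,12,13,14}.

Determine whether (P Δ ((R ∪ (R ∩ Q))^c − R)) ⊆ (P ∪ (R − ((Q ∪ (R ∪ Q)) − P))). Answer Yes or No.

No

R ∩ Q = {}
R ∪ (R ∩ Q) = {2,3,4,8,10,12,13,14}
(R ∪ (R ∩ Q))^c = {1,5,6,7,9,11,15}
(R ∪ (R ∩ Q))^c − R = {1,5,6,7,9,11,15}
P Δ ((R ∪ (R ∩ Q))^c − R) = {2,4,6,8,9,11,12,15}
R ∪ Q = {1,2,3,4,7,8,10,12,13,14,15}
Q ∪ (R ∪ Q) = {1,2,3,4,7,8,10,12,13,14,15}
(Q ∪ (R ∪ Q)) − P = {3,10,13,14,15}
R − ((Q ∪ (R ∪ Q)) − P) = {2,4,8,12}
P ∪ (R − ((Q ∪ (R ∪ Q)) − P)) = {1,2,4,5,7,8,12}
6 ∈ P Δ ((R ∪ (R ∩ Q))^c − R) but 6 ∉ P ∪ (R − ((Q ∪ (R ∪ Q)) − P)), so the inclusion fails.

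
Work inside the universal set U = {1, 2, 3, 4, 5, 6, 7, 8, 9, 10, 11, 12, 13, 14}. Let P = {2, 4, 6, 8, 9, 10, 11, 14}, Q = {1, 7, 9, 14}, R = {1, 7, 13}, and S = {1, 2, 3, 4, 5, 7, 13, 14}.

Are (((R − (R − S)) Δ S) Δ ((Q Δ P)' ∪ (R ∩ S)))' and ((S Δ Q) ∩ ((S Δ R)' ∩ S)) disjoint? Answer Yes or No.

R − S = {}
R − (R − S) = {1, 7, 13}
(R − (R − S)) Δ S = {2, 3, 4, 5, 14}
Q Δ P = {1, 2, 4, 6, 7, 8, 10, 11}
(Q Δ P)' = {3, 5, 9, 12, 13, 14}
R ∩ S = {1, 7, 13}
(Q Δ P)' ∪ (R ∩ S) = {1, 3, 5, 7, 9, 12, 13, 14}
((R − (R − S)) Δ S) Δ ((Q Δ P)' ∪ (R ∩ S)) = {1, 2, 4, 7, 9, 12, 13}
(((R − (R − S)) Δ S) Δ ((Q Δ P)' ∪ (R ∩ S)))' = {3, 5, 6, 8, 10, 11, 14}
S Δ Q = {2, 3, 4, 5, 9, 13}
S Δ R = {2, 3, 4, 5, 14}
(S Δ R)' = {1, 6, 7, 8, 9, 10, 11, 12, 13}
(S Δ R)' ∩ S = {1, 7, 13}
(S Δ Q) ∩ ((S Δ R)' ∩ S) = {13}
{3, 5, 6, 8, 10, 11, 14} and {13} share no elements.

Yes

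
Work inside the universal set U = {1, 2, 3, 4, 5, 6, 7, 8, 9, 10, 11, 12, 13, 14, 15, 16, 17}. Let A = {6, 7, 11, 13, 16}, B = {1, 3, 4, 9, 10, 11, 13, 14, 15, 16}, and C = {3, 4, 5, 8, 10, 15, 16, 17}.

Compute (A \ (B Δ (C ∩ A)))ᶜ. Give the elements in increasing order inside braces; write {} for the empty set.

{1, 2, 3, 4, 5, 8, 9, 10, 11, 12, 13, 14, 15, 17}

C ∩ A = {16}
B Δ (C ∩ A) = {1, 3, 4, 9, 10, 11, 13, 14, 15}
A \ (B Δ (C ∩ A)) = {6, 7, 16}
(A \ (B Δ (C ∩ A)))ᶜ = {1, 2, 3, 4, 5, 8, 9, 10, 11, 12, 13, 14, 15, 17}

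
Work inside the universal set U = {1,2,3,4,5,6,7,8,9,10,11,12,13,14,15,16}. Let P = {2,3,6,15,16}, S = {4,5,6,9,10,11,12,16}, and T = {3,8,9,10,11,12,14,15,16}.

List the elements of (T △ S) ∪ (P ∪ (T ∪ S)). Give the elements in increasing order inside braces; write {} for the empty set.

{2,3,4,5,6,8,9,10,11,12,14,15,16}

T △ S = {3,4,5,6,8,14,15}
T ∪ S = {3,4,5,6,8,9,10,11,12,14,15,16}
P ∪ (T ∪ S) = {2,3,4,5,6,8,9,10,11,12,14,15,16}
(T △ S) ∪ (P ∪ (T ∪ S)) = {2,3,4,5,6,8,9,10,11,12,14,15,16}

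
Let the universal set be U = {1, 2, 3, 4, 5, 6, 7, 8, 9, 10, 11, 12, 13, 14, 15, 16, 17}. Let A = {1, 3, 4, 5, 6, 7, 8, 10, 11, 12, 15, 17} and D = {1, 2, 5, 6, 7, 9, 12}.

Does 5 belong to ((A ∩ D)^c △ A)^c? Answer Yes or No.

No

5 ∈ A and 5 ∈ D, so 5 ∈ A ∩ D
5 ∉ (A ∩ D)^c since 5 ∈ (A ∩ D)
5 ∉ (A ∩ D)^c and 5 ∈ A, so 5 ∈ (A ∩ D)^c △ A
5 ∉ ((A ∩ D)^c △ A)^c since 5 ∈ ((A ∩ D)^c △ A)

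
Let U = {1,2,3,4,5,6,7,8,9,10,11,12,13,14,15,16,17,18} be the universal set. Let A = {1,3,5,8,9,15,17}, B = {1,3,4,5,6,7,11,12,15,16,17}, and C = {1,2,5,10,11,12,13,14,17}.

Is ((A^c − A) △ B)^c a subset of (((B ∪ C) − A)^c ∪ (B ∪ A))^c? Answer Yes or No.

No

A^c = {2,4,6,7,10,11,12,13,14,16,18}
A^c − A = {2,4,6,7,10,11,12,13,14,16,18}
(A^c − A) △ B = {1,2,3,5,10,13,14,15,17,18}
((A^c − A) △ B)^c = {4,6,7,8,9,11,12,16}
B ∪ C = {1,2,3,4,5,6,7,10,11,12,13,14,15,16,17}
(B ∪ C) − A = {2,4,6,7,10,11,12,13,14,16}
((B ∪ C) − A)^c = {1,3,5,8,9,15,17,18}
B ∪ A = {1,3,4,5,6,7,8,9,11,12,15,16,17}
((B ∪ C) − A)^c ∪ (B ∪ A) = {1,3,4,5,6,7,8,9,11,12,15,16,17,18}
(((B ∪ C) − A)^c ∪ (B ∪ A))^c = {2,10,13,14}
4 ∈ ((A^c − A) △ B)^c but 4 ∉ (((B ∪ C) − A)^c ∪ (B ∪ A))^c, so the inclusion fails.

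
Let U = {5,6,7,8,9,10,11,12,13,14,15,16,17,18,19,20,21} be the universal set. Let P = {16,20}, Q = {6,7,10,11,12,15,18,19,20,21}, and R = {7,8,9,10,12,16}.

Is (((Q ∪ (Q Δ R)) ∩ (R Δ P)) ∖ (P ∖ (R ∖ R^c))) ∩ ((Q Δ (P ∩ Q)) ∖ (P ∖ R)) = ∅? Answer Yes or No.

Q Δ R = {6,8,9,11,15,16,18,19,20,21}
Q ∪ (Q Δ R) = {6,7,8,9,10,11,12,15,16,18,19,20,21}
R Δ P = {7,8,9,10,12,20}
(Q ∪ (Q Δ R)) ∩ (R Δ P) = {7,8,9,10,12,20}
R^c = {5,6,11,13,14,15,17,18,19,20,21}
R ∖ R^c = {7,8,9,10,12,16}
P ∖ (R ∖ R^c) = {20}
((Q ∪ (Q Δ R)) ∩ (R Δ P)) ∖ (P ∖ (R ∖ R^c)) = {7,8,9,10,12}
P ∩ Q = {20}
Q Δ (P ∩ Q) = {6,7,10,11,12,15,18,19,21}
P ∖ R = {20}
(Q Δ (P ∩ Q)) ∖ (P ∖ R) = {6,7,10,11,12,15,18,19,21}
7 lies in both, so they are not disjoint.

No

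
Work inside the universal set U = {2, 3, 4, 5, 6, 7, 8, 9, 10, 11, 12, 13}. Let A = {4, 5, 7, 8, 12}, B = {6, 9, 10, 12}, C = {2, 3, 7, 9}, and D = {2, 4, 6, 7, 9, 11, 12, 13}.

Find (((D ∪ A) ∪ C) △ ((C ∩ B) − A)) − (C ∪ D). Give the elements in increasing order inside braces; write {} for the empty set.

D ∪ A = {2, 4, 5, 6, 7, 8, 9, 11, 12, 13}
(D ∪ A) ∪ C = {2, 3, 4, 5, 6, 7, 8, 9, 11, 12, 13}
C ∩ B = {9}
(C ∩ B) − A = {9}
((D ∪ A) ∪ C) △ ((C ∩ B) − A) = {2, 3, 4, 5, 6, 7, 8, 11, 12, 13}
C ∪ D = {2, 3, 4, 6, 7, 9, 11, 12, 13}
(((D ∪ A) ∪ C) △ ((C ∩ B) − A)) − (C ∪ D) = {5, 8}

{5, 8}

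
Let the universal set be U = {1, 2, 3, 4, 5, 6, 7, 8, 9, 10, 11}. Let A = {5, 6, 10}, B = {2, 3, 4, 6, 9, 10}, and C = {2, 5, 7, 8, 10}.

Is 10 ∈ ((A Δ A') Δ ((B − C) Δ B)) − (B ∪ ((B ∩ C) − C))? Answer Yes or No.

10 ∈ A, so 10 ∉ A'
10 ∈ A and 10 ∉ A', so 10 ∈ A Δ A'
10 ∈ B and 10 ∈ C, so 10 ∉ B − C
10 ∉ (B − C) and 10 ∈ B, so 10 ∈ (B − C) Δ B
10 ∈ (A Δ A') and 10 ∈ ((B − C) Δ B), so 10 ∉ (A Δ A') Δ ((B − C) Δ B)
10 ∈ B and 10 ∈ C, so 10 ∈ B ∩ C
10 ∈ (B ∩ C) and 10 ∈ C, so 10 ∉ (B ∩ C) − C
10 ∈ B and 10 ∉ ((B ∩ C) − C), so 10 ∈ B ∪ ((B ∩ C) − C)
10 ∉ ((A Δ A') Δ ((B − C) Δ B)) and 10 ∈ (B ∪ ((B ∩ C) − C)), so 10 ∉ ((A Δ A') Δ ((B − C) Δ B)) − (B ∪ ((B ∩ C) − C))

No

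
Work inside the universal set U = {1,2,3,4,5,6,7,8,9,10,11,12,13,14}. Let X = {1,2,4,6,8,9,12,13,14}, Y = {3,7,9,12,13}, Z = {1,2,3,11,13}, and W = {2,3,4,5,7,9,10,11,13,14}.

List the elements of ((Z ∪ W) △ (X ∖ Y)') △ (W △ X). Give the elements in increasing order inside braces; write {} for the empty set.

Z ∪ W = {1,2,3,4,5,7,9,10,11,13,14}
X ∖ Y = {1,2,4,6,8,14}
(X ∖ Y)' = {3,5,7,9,10,11,12,13}
(Z ∪ W) △ (X ∖ Y)' = {1,2,4,12,14}
W △ X = {1,3,5,6,7,8,10,11,12}
((Z ∪ W) △ (X ∖ Y)') △ (W △ X) = {2,3,4,5,6,7,8,10,11,14}

{2,3,4,5,6,7,8,10,11,14}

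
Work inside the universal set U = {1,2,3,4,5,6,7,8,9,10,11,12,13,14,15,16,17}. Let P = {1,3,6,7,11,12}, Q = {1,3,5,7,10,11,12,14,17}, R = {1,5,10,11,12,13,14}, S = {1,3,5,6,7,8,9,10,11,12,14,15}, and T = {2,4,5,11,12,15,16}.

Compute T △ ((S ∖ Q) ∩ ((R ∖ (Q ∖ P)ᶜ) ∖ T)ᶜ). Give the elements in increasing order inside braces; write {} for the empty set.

S ∖ Q = {6,8,9,15}
Q ∖ P = {5,10,14,17}
(Q ∖ P)ᶜ = {1,2,3,4,6,7,8,9,11,12,13,15,16}
R ∖ (Q ∖ P)ᶜ = {5,10,14}
(R ∖ (Q ∖ P)ᶜ) ∖ T = {10,14}
((R ∖ (Q ∖ P)ᶜ) ∖ T)ᶜ = {1,2,3,4,5,6,7,8,9,11,12,13,15,16,17}
(S ∖ Q) ∩ ((R ∖ (Q ∖ P)ᶜ) ∖ T)ᶜ = {6,8,9,15}
T △ ((S ∖ Q) ∩ ((R ∖ (Q ∖ P)ᶜ) ∖ T)ᶜ) = {2,4,5,6,8,9,11,12,16}

{2,4,5,6,8,9,11,12,16}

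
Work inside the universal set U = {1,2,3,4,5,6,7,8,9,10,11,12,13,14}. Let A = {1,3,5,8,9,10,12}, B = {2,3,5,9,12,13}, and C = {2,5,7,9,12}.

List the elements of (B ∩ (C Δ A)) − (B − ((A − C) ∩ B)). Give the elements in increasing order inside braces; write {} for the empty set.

{3}

C Δ A = {1,2,3,7,8,10}
B ∩ (C Δ A) = {2,3}
A − C = {1,3,8,10}
(A − C) ∩ B = {3}
B − ((A − C) ∩ B) = {2,5,9,12,13}
(B ∩ (C Δ A)) − (B − ((A − C) ∩ B)) = {3}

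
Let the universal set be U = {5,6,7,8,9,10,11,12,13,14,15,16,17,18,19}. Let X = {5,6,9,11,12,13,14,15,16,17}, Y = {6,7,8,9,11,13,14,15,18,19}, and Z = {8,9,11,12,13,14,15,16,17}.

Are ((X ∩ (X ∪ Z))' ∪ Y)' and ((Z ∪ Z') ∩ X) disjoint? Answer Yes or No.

X ∪ Z = {5,6,8,9,11,12,13,14,15,16,17}
X ∩ (X ∪ Z) = {5,6,9,11,12,13,14,15,16,17}
(X ∩ (X ∪ Z))' = {7,8,10,18,19}
(X ∩ (X ∪ Z))' ∪ Y = {6,7,8,9,10,11,13,14,15,18,19}
((X ∩ (X ∪ Z))' ∪ Y)' = {5,12,16,17}
Z' = {5,6,7,10,18,19}
Z ∪ Z' = {5,6,7,8,9,10,11,12,13,14,15,16,17,18,19}
(Z ∪ Z') ∩ X = {5,6,9,11,12,13,14,15,16,17}
5 lies in both, so they are not disjoint.

No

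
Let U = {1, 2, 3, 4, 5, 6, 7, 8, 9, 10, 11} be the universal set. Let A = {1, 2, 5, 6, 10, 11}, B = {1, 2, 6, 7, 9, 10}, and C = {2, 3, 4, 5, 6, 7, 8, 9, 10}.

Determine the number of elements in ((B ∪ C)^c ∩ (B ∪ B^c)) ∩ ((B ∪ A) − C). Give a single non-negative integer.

1

B ∪ C = {1, 2, 3, 4, 5, 6, 7, 8, 9, 10}
(B ∪ C)^c = {11}
B^c = {3, 4, 5, 8, 11}
B ∪ B^c = {1, 2, 3, 4, 5, 6, 7, 8, 9, 10, 11}
(B ∪ C)^c ∩ (B ∪ B^c) = {11}
B ∪ A = {1, 2, 5, 6, 7, 9, 10, 11}
(B ∪ A) − C = {1, 11}
((B ∪ C)^c ∩ (B ∪ B^c)) ∩ ((B ∪ A) − C) = {11}
|((B ∪ C)^c ∩ (B ∪ B^c)) ∩ ((B ∪ A) − C)| = 1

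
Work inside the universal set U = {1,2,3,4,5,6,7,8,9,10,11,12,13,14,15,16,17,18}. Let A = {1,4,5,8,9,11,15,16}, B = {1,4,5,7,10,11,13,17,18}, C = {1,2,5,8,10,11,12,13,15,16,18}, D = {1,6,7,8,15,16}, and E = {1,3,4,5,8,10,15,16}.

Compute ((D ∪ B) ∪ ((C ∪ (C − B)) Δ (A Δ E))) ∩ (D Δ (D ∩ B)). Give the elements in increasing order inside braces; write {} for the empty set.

{6,8,15,16}

D ∪ B = {1,4,5,6,7,8,10,11,13,15,16,17,18}
C − B = {2,8,12,15,16}
C ∪ (C − B) = {1,2,5,8,10,11,12,13,15,16,18}
A Δ E = {3,9,10,11}
(C ∪ (C − B)) Δ (A Δ E) = {1,2,3,5,8,9,12,13,15,16,18}
(D ∪ B) ∪ ((C ∪ (C − B)) Δ (A Δ E)) = {1,2,3,4,5,6,7,8,9,10,11,12,13,15,16,17,18}
D ∩ B = {1,7}
D Δ (D ∩ B) = {6,8,15,16}
((D ∪ B) ∪ ((C ∪ (C − B)) Δ (A Δ E))) ∩ (D Δ (D ∩ B)) = {6,8,15,16}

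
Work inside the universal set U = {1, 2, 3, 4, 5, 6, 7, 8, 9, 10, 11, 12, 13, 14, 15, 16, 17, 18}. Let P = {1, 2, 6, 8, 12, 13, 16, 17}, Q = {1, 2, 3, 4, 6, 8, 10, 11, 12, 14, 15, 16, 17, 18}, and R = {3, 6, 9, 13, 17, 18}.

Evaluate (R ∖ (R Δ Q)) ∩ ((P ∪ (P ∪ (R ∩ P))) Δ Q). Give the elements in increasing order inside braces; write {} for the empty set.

{3, 18}

R Δ Q = {1, 2, 4, 8, 9, 10, 11, 12, 13, 14, 15, 16}
R ∖ (R Δ Q) = {3, 6, 17, 18}
R ∩ P = {6, 13, 17}
P ∪ (R ∩ P) = {1, 2, 6, 8, 12, 13, 16, 17}
P ∪ (P ∪ (R ∩ P)) = {1, 2, 6, 8, 12, 13, 16, 17}
(P ∪ (P ∪ (R ∩ P))) Δ Q = {3, 4, 10, 11, 13, 14, 15, 18}
(R ∖ (R Δ Q)) ∩ ((P ∪ (P ∪ (R ∩ P))) Δ Q) = {3, 18}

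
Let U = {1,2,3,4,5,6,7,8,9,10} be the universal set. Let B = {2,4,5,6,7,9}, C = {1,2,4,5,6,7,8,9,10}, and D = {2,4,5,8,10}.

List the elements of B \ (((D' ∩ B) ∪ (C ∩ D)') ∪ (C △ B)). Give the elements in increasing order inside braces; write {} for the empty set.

{2,4,5}

D' = {1,3,6,7,9}
D' ∩ B = {6,7,9}
C ∩ D = {2,4,5,8,10}
(C ∩ D)' = {1,3,6,7,9}
(D' ∩ B) ∪ (C ∩ D)' = {1,3,6,7,9}
C △ B = {1,8,10}
((D' ∩ B) ∪ (C ∩ D)') ∪ (C △ B) = {1,3,6,7,8,9,10}
B \ (((D' ∩ B) ∪ (C ∩ D)') ∪ (C △ B)) = {2,4,5}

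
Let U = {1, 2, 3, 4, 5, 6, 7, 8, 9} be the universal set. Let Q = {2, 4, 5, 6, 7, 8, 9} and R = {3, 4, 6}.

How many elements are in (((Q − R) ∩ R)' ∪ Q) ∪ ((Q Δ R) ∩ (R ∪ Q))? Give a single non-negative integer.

Q − R = {2, 5, 7, 8, 9}
(Q − R) ∩ R = {}
((Q − R) ∩ R)' = {1, 2, 3, 4, 5, 6, 7, 8, 9}
((Q − R) ∩ R)' ∪ Q = {1, 2, 3, 4, 5, 6, 7, 8, 9}
Q Δ R = {2, 3, 5, 7, 8, 9}
R ∪ Q = {2, 3, 4, 5, 6, 7, 8, 9}
(Q Δ R) ∩ (R ∪ Q) = {2, 3, 5, 7, 8, 9}
(((Q − R) ∩ R)' ∪ Q) ∪ ((Q Δ R) ∩ (R ∪ Q)) = {1, 2, 3, 4, 5, 6, 7, 8, 9}
|(((Q − R) ∩ R)' ∪ Q) ∪ ((Q Δ R) ∩ (R ∪ Q))| = 9

9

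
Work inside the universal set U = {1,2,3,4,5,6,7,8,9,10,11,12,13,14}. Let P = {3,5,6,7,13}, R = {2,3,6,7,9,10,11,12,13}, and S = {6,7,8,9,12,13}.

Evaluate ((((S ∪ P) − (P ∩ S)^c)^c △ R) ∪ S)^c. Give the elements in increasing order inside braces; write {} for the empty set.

{2,3,10,11}

S ∪ P = {3,5,6,7,8,9,12,13}
P ∩ S = {6,7,13}
(P ∩ S)^c = {1,2,3,4,5,8,9,10,11,12,14}
(S ∪ P) − (P ∩ S)^c = {6,7,13}
((S ∪ P) − (P ∩ S)^c)^c = {1,2,3,4,5,8,9,10,11,12,14}
((S ∪ P) − (P ∩ S)^c)^c △ R = {1,4,5,6,7,8,13,14}
(((S ∪ P) − (P ∩ S)^c)^c △ R) ∪ S = {1,4,5,6,7,8,9,12,13,14}
((((S ∪ P) − (P ∩ S)^c)^c △ R) ∪ S)^c = {2,3,10,11}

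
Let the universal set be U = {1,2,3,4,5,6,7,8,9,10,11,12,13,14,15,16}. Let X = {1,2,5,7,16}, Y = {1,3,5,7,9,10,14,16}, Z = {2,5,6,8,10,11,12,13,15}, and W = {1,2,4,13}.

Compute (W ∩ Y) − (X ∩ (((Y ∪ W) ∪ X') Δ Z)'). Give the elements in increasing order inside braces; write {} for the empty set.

{1}

W ∩ Y = {1}
Y ∪ W = {1,2,3,4,5,7,9,10,13,14,16}
X' = {3,4,6,8,9,10,11,12,13,14,15}
(Y ∪ W) ∪ X' = {1,2,3,4,5,6,7,8,9,10,11,12,13,14,15,16}
((Y ∪ W) ∪ X') Δ Z = {1,3,4,7,9,14,16}
(((Y ∪ W) ∪ X') Δ Z)' = {2,5,6,8,10,11,12,13,15}
X ∩ (((Y ∪ W) ∪ X') Δ Z)' = {2,5}
(W ∩ Y) − (X ∩ (((Y ∪ W) ∪ X') Δ Z)') = {1}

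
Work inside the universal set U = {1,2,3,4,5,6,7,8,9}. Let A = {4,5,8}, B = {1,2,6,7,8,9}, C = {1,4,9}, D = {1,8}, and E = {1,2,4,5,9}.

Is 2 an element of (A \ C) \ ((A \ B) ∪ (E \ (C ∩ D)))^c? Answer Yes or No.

2 ∉ A and 2 ∉ C, so 2 ∉ A \ C
2 ∉ A and 2 ∈ B, so 2 ∉ A \ B
2 ∉ C and 2 ∉ D, so 2 ∉ C ∩ D
2 ∈ E and 2 ∉ (C ∩ D), so 2 ∈ E \ (C ∩ D)
2 ∉ (A \ B) and 2 ∈ (E \ (C ∩ D)), so 2 ∈ (A \ B) ∪ (E \ (C ∩ D))
2 ∉ ((A \ B) ∪ (E \ (C ∩ D)))^c since 2 ∈ ((A \ B) ∪ (E \ (C ∩ D)))
2 ∉ (A \ C) and 2 ∉ ((A \ B) ∪ (E \ (C ∩ D)))^c, so 2 ∉ (A \ C) \ ((A \ B) ∪ (E \ (C ∩ D)))^c

No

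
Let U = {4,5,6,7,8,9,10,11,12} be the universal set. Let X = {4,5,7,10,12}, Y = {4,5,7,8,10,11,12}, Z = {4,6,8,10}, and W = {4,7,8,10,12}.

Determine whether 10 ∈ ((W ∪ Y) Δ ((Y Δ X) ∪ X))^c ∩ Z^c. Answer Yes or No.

No

10 ∈ W and 10 ∈ Y, so 10 ∈ W ∪ Y
10 ∈ Y and 10 ∈ X, so 10 ∉ Y Δ X
10 ∉ (Y Δ X) and 10 ∈ X, so 10 ∈ (Y Δ X) ∪ X
10 ∈ (W ∪ Y) and 10 ∈ ((Y Δ X) ∪ X), so 10 ∉ (W ∪ Y) Δ ((Y Δ X) ∪ X)
10 ∈ ((W ∪ Y) Δ ((Y Δ X) ∪ X))^c since 10 ∉ ((W ∪ Y) Δ ((Y Δ X) ∪ X))
10 ∈ Z, so 10 ∉ Z^c
10 ∈ ((W ∪ Y) Δ ((Y Δ X) ∪ X))^c and 10 ∉ Z^c, so 10 ∉ ((W ∪ Y) Δ ((Y Δ X) ∪ X))^c ∩ Z^c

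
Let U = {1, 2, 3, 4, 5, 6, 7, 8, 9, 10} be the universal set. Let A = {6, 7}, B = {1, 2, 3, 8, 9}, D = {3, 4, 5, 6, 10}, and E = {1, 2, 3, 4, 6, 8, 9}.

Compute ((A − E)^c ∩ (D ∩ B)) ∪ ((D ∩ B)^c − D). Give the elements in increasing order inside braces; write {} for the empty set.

{1, 2, 3, 7, 8, 9}

A − E = {7}
(A − E)^c = {1, 2, 3, 4, 5, 6, 8, 9, 10}
D ∩ B = {3}
(A − E)^c ∩ (D ∩ B) = {3}
(D ∩ B)^c = {1, 2, 4, 5, 6, 7, 8, 9, 10}
(D ∩ B)^c − D = {1, 2, 7, 8, 9}
((A − E)^c ∩ (D ∩ B)) ∪ ((D ∩ B)^c − D) = {1, 2, 3, 7, 8, 9}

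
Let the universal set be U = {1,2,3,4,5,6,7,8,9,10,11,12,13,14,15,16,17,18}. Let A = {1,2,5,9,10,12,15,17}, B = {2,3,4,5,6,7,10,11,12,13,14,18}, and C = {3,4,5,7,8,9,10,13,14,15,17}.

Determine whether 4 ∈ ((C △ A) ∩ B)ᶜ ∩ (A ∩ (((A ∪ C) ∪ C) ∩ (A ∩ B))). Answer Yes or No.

4 ∈ C and 4 ∉ A, so 4 ∈ C △ A
4 ∈ (C △ A) and 4 ∈ B, so 4 ∈ (C △ A) ∩ B
4 ∉ ((C △ A) ∩ B)ᶜ since 4 ∈ ((C △ A) ∩ B)
4 ∉ A and 4 ∈ C, so 4 ∈ A ∪ C
4 ∈ (A ∪ C) and 4 ∈ C, so 4 ∈ (A ∪ C) ∪ C
4 ∉ A and 4 ∈ B, so 4 ∉ A ∩ B
4 ∈ ((A ∪ C) ∪ C) and 4 ∉ (A ∩ B), so 4 ∉ ((A ∪ C) ∪ C) ∩ (A ∩ B)
4 ∉ A and 4 ∉ (((A ∪ C) ∪ C) ∩ (A ∩ B)), so 4 ∉ A ∩ (((A ∪ C) ∪ C) ∩ (A ∩ B))
4 ∉ ((C △ A) ∩ B)ᶜ and 4 ∉ (A ∩ (((A ∪ C) ∪ C) ∩ (A ∩ B))), so 4 ∉ ((C △ A) ∩ B)ᶜ ∩ (A ∩ (((A ∪ C) ∪ C) ∩ (A ∩ B)))

No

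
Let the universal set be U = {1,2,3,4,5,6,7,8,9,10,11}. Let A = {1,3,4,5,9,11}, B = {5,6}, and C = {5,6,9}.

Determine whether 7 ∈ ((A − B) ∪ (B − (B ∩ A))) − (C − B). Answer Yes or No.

No

7 ∉ A and 7 ∉ B, so 7 ∉ A − B
7 ∉ B and 7 ∉ A, so 7 ∉ B ∩ A
7 ∉ B and 7 ∉ (B ∩ A), so 7 ∉ B − (B ∩ A)
7 ∉ (A − B) and 7 ∉ (B − (B ∩ A)), so 7 ∉ (A − B) ∪ (B − (B ∩ A))
7 ∉ C and 7 ∉ B, so 7 ∉ C − B
7 ∉ ((A − B) ∪ (B − (B ∩ A))) and 7 ∉ (C − B), so 7 ∉ ((A − B) ∪ (B − (B ∩ A))) − (C − B)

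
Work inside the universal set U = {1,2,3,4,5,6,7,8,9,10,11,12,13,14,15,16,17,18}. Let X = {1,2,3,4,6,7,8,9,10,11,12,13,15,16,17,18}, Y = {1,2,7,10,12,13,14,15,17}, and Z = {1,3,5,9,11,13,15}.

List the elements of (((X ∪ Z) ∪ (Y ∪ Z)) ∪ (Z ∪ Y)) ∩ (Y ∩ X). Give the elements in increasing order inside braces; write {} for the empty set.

{1,2,7,10,12,13,15,17}

X ∪ Z = {1,2,3,4,5,6,7,8,9,10,11,12,13,15,16,17,18}
Y ∪ Z = {1,2,3,5,7,9,10,11,12,13,14,15,17}
(X ∪ Z) ∪ (Y ∪ Z) = {1,2,3,4,5,6,7,8,9,10,11,12,13,14,15,16,17,18}
Z ∪ Y = {1,2,3,5,7,9,10,11,12,13,14,15,17}
((X ∪ Z) ∪ (Y ∪ Z)) ∪ (Z ∪ Y) = {1,2,3,4,5,6,7,8,9,10,11,12,13,14,15,16,17,18}
Y ∩ X = {1,2,7,10,12,13,15,17}
(((X ∪ Z) ∪ (Y ∪ Z)) ∪ (Z ∪ Y)) ∩ (Y ∩ X) = {1,2,7,10,12,13,15,17}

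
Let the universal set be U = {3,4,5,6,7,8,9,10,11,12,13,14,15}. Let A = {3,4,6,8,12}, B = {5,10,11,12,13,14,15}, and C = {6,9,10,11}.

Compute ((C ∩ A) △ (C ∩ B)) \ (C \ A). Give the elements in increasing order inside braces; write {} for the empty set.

{6}

C ∩ A = {6}
C ∩ B = {10,11}
(C ∩ A) △ (C ∩ B) = {6,10,11}
C \ A = {9,10,11}
((C ∩ A) △ (C ∩ B)) \ (C \ A) = {6}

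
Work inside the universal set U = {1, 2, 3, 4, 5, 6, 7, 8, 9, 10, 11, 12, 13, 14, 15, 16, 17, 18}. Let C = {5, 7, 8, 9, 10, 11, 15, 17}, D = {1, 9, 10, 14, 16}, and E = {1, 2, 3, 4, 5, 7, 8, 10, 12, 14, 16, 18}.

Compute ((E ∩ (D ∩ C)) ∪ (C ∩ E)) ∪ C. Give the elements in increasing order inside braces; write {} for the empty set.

{5, 7, 8, 9, 10, 11, 15, 17}

D ∩ C = {9, 10}
E ∩ (D ∩ C) = {10}
C ∩ E = {5, 7, 8, 10}
(E ∩ (D ∩ C)) ∪ (C ∩ E) = {5, 7, 8, 10}
((E ∩ (D ∩ C)) ∪ (C ∩ E)) ∪ C = {5, 7, 8, 9, 10, 11, 15, 17}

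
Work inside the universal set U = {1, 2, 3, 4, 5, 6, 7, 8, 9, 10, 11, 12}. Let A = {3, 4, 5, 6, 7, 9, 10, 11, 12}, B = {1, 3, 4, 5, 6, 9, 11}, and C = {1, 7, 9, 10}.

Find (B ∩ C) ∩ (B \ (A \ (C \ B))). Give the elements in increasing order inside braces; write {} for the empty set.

{1}

B ∩ C = {1, 9}
C \ B = {7, 10}
A \ (C \ B) = {3, 4, 5, 6, 9, 11, 12}
B \ (A \ (C \ B)) = {1}
(B ∩ C) ∩ (B \ (A \ (C \ B))) = {1}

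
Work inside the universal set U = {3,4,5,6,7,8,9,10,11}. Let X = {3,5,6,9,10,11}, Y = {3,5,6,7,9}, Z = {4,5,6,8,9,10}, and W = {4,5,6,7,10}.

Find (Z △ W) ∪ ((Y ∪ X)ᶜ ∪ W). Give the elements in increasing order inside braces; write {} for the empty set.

Z △ W = {7,8,9}
Y ∪ X = {3,5,6,7,9,10,11}
(Y ∪ X)ᶜ = {4,8}
(Y ∪ X)ᶜ ∪ W = {4,5,6,7,8,10}
(Z △ W) ∪ ((Y ∪ X)ᶜ ∪ W) = {4,5,6,7,8,9,10}

{4,5,6,7,8,9,10}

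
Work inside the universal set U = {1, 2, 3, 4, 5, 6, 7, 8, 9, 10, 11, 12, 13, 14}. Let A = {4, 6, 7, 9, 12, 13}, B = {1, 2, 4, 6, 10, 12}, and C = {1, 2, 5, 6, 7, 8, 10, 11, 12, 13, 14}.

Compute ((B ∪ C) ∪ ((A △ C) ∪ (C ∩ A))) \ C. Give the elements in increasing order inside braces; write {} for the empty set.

{4, 9}

B ∪ C = {1, 2, 4, 5, 6, 7, 8, 10, 11, 12, 13, 14}
A △ C = {1, 2, 4, 5, 8, 9, 10, 11, 14}
C ∩ A = {6, 7, 12, 13}
(A △ C) ∪ (C ∩ A) = {1, 2, 4, 5, 6, 7, 8, 9, 10, 11, 12, 13, 14}
(B ∪ C) ∪ ((A △ C) ∪ (C ∩ A)) = {1, 2, 4, 5, 6, 7, 8, 9, 10, 11, 12, 13, 14}
((B ∪ C) ∪ ((A △ C) ∪ (C ∩ A))) \ C = {4, 9}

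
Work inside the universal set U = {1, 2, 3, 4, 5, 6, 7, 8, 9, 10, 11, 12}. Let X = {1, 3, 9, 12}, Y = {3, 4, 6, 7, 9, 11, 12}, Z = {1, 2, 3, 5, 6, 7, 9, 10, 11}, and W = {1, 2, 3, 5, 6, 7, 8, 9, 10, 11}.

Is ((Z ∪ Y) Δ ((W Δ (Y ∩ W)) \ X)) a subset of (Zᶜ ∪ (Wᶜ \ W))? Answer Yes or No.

Z ∪ Y = {1, 2, 3, 4, 5, 6, 7, 9, 10, 11, 12}
Y ∩ W = {3, 6, 7, 9, 11}
W Δ (Y ∩ W) = {1, 2, 5, 8, 10}
(W Δ (Y ∩ W)) \ X = {2, 5, 8, 10}
(Z ∪ Y) Δ ((W Δ (Y ∩ W)) \ X) = {1, 3, 4, 6, 7, 8, 9, 11, 12}
Zᶜ = {4, 8, 12}
Wᶜ = {4, 12}
Wᶜ \ W = {4, 12}
Zᶜ ∪ (Wᶜ \ W) = {4, 8, 12}
1 ∈ (Z ∪ Y) Δ ((W Δ (Y ∩ W)) \ X) but 1 ∉ Zᶜ ∪ (Wᶜ \ W), so the inclusion fails.

No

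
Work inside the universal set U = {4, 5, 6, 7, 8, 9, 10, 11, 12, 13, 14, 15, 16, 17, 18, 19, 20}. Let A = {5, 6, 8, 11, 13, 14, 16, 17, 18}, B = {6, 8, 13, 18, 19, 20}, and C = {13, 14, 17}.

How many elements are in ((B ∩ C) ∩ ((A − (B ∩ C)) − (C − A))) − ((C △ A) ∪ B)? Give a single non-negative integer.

B ∩ C = {13}
A − (B ∩ C) = {5, 6, 8, 11, 14, 16, 17, 18}
C − A = {}
(A − (B ∩ C)) − (C − A) = {5, 6, 8, 11, 14, 16, 17, 18}
(B ∩ C) ∩ ((A − (B ∩ C)) − (C − A)) = {}
C △ A = {5, 6, 8, 11, 16, 18}
(C △ A) ∪ B = {5, 6, 8, 11, 13, 16, 18, 19, 20}
((B ∩ C) ∩ ((A − (B ∩ C)) − (C − A))) − ((C △ A) ∪ B) = {}
|((B ∩ C) ∩ ((A − (B ∩ C)) − (C − A))) − ((C △ A) ∪ B)| = 0

0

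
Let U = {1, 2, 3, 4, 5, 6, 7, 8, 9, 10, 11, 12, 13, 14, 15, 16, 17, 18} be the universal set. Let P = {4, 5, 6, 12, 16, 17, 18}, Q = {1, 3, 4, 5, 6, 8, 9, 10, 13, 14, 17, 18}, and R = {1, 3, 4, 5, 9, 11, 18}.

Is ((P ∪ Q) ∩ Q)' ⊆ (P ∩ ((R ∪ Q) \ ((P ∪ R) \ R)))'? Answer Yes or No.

P ∪ Q = {1, 3, 4, 5, 6, 8, 9, 10, 12, 13, 14, 16, 17, 18}
(P ∪ Q) ∩ Q = {1, 3, 4, 5, 6, 8, 9, 10, 13, 14, 17, 18}
((P ∪ Q) ∩ Q)' = {2, 7, 11, 12, 15, 16}
R ∪ Q = {1, 3, 4, 5, 6, 8, 9, 10, 11, 13, 14, 17, 18}
P ∪ R = {1, 3, 4, 5, 6, 9, 11, 12, 16, 17, 18}
(P ∪ R) \ R = {6, 12, 16, 17}
(R ∪ Q) \ ((P ∪ R) \ R) = {1, 3, 4, 5, 8, 9, 10, 11, 13, 14, 18}
P ∩ ((R ∪ Q) \ ((P ∪ R) \ R)) = {4, 5, 18}
(P ∩ ((R ∪ Q) \ ((P ∪ R) \ R)))' = {1, 2, 3, 6, 7, 8, 9, 10, 11, 12, 13, 14, 15, 16, 17}
Every element of {2, 7, 11, 12, 15, 16} is in {1, 2, 3, 6, 7, 8, 9, 10, 11, 12, 13, 14, 15, 16, 17}, so ((P ∪ Q) ∩ Q)' ⊆ (P ∩ ((R ∪ Q) \ ((P ∪ R) \ R)))'.

Yes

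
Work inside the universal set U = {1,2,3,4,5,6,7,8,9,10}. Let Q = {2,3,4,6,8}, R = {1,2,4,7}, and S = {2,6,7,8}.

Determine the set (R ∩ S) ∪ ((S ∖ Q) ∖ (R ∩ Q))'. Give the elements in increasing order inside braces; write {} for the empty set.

{1,2,3,4,5,6,7,8,9,10}

R ∩ S = {2,7}
S ∖ Q = {7}
R ∩ Q = {2,4}
(S ∖ Q) ∖ (R ∩ Q) = {7}
((S ∖ Q) ∖ (R ∩ Q))' = {1,2,3,4,5,6,8,9,10}
(R ∩ S) ∪ ((S ∖ Q) ∖ (R ∩ Q))' = {1,2,3,4,5,6,7,8,9,10}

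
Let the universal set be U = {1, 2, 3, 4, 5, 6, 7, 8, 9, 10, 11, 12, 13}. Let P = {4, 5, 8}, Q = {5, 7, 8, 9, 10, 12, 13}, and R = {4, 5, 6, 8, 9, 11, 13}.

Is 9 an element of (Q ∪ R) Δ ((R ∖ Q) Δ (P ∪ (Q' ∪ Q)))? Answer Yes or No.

9 ∈ Q and 9 ∈ R, so 9 ∈ Q ∪ R
9 ∈ R and 9 ∈ Q, so 9 ∉ R ∖ Q
9 ∈ Q, so 9 ∉ Q'
9 ∉ Q' and 9 ∈ Q, so 9 ∈ Q' ∪ Q
9 ∉ P and 9 ∈ (Q' ∪ Q), so 9 ∈ P ∪ (Q' ∪ Q)
9 ∉ (R ∖ Q) and 9 ∈ (P ∪ (Q' ∪ Q)), so 9 ∈ (R ∖ Q) Δ (P ∪ (Q' ∪ Q))
9 ∈ (Q ∪ R) and 9 ∈ ((R ∖ Q) Δ (P ∪ (Q' ∪ Q))), so 9 ∉ (Q ∪ R) Δ ((R ∖ Q) Δ (P ∪ (Q' ∪ Q)))

No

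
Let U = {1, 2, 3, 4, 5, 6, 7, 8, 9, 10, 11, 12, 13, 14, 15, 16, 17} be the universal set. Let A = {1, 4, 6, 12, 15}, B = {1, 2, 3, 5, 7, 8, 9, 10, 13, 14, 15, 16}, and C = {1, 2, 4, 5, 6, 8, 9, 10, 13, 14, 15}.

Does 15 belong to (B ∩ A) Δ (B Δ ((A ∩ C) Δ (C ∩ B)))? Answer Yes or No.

15 ∈ B and 15 ∈ A, so 15 ∈ B ∩ A
15 ∈ A and 15 ∈ C, so 15 ∈ A ∩ C
15 ∈ C and 15 ∈ B, so 15 ∈ C ∩ B
15 ∈ (A ∩ C) and 15 ∈ (C ∩ B), so 15 ∉ (A ∩ C) Δ (C ∩ B)
15 ∈ B and 15 ∉ ((A ∩ C) Δ (C ∩ B)), so 15 ∈ B Δ ((A ∩ C) Δ (C ∩ B))
15 ∈ (B ∩ A) and 15 ∈ (B Δ ((A ∩ C) Δ (C ∩ B))), so 15 ∉ (B ∩ A) Δ (B Δ ((A ∩ C) Δ (C ∩ B)))

No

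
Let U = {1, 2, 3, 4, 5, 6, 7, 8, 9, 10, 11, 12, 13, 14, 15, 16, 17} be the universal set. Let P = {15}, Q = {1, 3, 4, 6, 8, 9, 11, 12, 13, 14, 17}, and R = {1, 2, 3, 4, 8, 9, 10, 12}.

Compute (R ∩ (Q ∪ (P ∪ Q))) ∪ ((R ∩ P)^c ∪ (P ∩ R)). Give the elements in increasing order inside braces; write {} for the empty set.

{1, 2, 3, 4, 5, 6, 7, 8, 9, 10, 11, 12, 13, 14, 15, 16, 17}

P ∪ Q = {1, 3, 4, 6, 8, 9, 11, 12, 13, 14, 15, 17}
Q ∪ (P ∪ Q) = {1, 3, 4, 6, 8, 9, 11, 12, 13, 14, 15, 17}
R ∩ (Q ∪ (P ∪ Q)) = {1, 3, 4, 8, 9, 12}
R ∩ P = {}
(R ∩ P)^c = {1, 2, 3, 4, 5, 6, 7, 8, 9, 10, 11, 12, 13, 14, 15, 16, 17}
P ∩ R = {}
(R ∩ P)^c ∪ (P ∩ R) = {1, 2, 3, 4, 5, 6, 7, 8, 9, 10, 11, 12, 13, 14, 15, 16, 17}
(R ∩ (Q ∪ (P ∪ Q))) ∪ ((R ∩ P)^c ∪ (P ∩ R)) = {1, 2, 3, 4, 5, 6, 7, 8, 9, 10, 11, 12, 13, 14, 15, 16, 17}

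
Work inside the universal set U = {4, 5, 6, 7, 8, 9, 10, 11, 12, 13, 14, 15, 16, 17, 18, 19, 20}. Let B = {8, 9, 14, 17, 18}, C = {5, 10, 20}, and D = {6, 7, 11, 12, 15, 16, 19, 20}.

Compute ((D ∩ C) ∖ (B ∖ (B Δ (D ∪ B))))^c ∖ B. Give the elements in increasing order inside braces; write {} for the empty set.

{4, 5, 6, 7, 10, 11, 12, 13, 15, 16, 19}

D ∩ C = {20}
D ∪ B = {6, 7, 8, 9, 11, 12, 14, 15, 16, 17, 18, 19, 20}
B Δ (D ∪ B) = {6, 7, 11, 12, 15, 16, 19, 20}
B ∖ (B Δ (D ∪ B)) = {8, 9, 14, 17, 18}
(D ∩ C) ∖ (B ∖ (B Δ (D ∪ B))) = {20}
((D ∩ C) ∖ (B ∖ (B Δ (D ∪ B))))^c = {4, 5, 6, 7, 8, 9, 10, 11, 12, 13, 14, 15, 16, 17, 18, 19}
((D ∩ C) ∖ (B ∖ (B Δ (D ∪ B))))^c ∖ B = {4, 5, 6, 7, 10, 11, 12, 13, 15, 16, 19}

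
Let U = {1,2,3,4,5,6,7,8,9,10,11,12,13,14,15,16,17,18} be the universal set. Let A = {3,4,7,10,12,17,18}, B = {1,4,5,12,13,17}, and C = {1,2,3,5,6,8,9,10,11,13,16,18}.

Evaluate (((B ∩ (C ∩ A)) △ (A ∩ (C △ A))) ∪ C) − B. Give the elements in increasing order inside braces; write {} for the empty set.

{2,3,6,7,8,9,10,11,16,18}

C ∩ A = {3,10,18}
B ∩ (C ∩ A) = {}
C △ A = {1,2,4,5,6,7,8,9,11,12,13,16,17}
A ∩ (C △ A) = {4,7,12,17}
(B ∩ (C ∩ A)) △ (A ∩ (C △ A)) = {4,7,12,17}
((B ∩ (C ∩ A)) △ (A ∩ (C △ A))) ∪ C = {1,2,3,4,5,6,7,8,9,10,11,12,13,16,17,18}
(((B ∩ (C ∩ A)) △ (A ∩ (C △ A))) ∪ C) − B = {2,3,6,7,8,9,10,11,16,18}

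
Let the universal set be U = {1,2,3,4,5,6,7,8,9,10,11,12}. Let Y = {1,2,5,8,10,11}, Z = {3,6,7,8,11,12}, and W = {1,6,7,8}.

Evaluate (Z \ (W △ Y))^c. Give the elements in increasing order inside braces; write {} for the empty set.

{1,2,4,5,6,7,9,10,11}

W △ Y = {2,5,6,7,10,11}
Z \ (W △ Y) = {3,8,12}
(Z \ (W △ Y))^c = {1,2,4,5,6,7,9,10,11}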